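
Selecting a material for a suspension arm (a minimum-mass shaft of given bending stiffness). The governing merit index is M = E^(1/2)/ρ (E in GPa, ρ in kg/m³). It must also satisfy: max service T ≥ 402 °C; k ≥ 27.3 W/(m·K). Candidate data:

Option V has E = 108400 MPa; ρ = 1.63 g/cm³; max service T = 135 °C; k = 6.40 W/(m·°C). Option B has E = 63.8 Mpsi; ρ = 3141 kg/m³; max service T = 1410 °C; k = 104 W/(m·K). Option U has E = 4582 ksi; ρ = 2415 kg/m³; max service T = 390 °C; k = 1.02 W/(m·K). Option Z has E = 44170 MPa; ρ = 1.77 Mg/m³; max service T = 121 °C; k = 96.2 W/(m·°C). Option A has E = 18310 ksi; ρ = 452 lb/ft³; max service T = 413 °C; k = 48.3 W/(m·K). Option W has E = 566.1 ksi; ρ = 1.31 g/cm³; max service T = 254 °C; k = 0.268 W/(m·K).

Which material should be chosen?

Screen on constraints: max service T ≥ 402 °C; k ≥ 27.3 W/(m·K). Survivors: option B, option A.
In SI units:
  option B: E = 439.9 GPa, ρ = 3141 kg/m³
  option A: E = 126.2 GPa, ρ = 7240 kg/m³
  option B: M = 6.68×10⁻³
  option A: M = 1.55×10⁻³
Option B ranks first.

option B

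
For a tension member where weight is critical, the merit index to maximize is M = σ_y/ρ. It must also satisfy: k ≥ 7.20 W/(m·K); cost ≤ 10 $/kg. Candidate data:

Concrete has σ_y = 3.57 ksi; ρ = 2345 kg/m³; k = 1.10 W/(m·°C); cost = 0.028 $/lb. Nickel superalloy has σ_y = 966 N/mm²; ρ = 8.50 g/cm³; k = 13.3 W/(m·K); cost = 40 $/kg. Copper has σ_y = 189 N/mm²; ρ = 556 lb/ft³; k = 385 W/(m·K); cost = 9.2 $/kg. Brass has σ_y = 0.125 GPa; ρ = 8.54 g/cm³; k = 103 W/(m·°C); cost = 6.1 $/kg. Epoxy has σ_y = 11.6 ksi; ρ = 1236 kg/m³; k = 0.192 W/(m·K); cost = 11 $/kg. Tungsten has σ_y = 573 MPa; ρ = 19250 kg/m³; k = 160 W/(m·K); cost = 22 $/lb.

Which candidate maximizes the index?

Screen on constraints: k ≥ 7.20 W/(m·K); cost ≤ 10 $/kg. Survivors: copper, brass.
In SI units:
  copper: σ_y = 189.0 MPa, ρ = 8906 kg/m³
  brass: σ_y = 125.0 MPa, ρ = 8540 kg/m³
  copper: M = 21.2 kN·m/kg
  brass: M = 14.6 kN·m/kg
The maximum is for copper.

copper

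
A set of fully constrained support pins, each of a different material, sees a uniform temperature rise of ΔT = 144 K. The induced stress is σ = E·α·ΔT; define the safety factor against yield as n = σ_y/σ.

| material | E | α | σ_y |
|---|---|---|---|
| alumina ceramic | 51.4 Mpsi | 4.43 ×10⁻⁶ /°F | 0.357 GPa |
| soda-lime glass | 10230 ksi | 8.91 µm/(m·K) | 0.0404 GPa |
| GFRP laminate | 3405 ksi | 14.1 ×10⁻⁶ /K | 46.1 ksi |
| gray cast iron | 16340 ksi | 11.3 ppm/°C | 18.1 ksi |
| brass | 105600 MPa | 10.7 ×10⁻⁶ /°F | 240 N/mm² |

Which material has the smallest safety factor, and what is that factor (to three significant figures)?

In consistent units (E in GPa, α in ×10⁻⁶/K, σ_y in MPa):
  alumina ceramic: E = 354.4, α = 7.97, σ_y = 357.0 → σ = 407 MPa, n = 0.877
  soda-lime glass: E = 70.53, α = 8.91, σ_y = 40.40 → σ = 90.5 MPa, n = 0.446
  GFRP laminate: E = 23.48, α = 14.1, σ_y = 317.8 → σ = 47.7 MPa, n = 6.67
  gray cast iron: E = 112.7, α = 11.3, σ_y = 124.8 → σ = 183 MPa, n = 0.681
  brass: E = 105.6, α = 19.3, σ_y = 240.0 → σ = 293 MPa, n = 0.819
Smallest n: soda-lime glass with n = 0.446.

soda-lime glass, n = 0.446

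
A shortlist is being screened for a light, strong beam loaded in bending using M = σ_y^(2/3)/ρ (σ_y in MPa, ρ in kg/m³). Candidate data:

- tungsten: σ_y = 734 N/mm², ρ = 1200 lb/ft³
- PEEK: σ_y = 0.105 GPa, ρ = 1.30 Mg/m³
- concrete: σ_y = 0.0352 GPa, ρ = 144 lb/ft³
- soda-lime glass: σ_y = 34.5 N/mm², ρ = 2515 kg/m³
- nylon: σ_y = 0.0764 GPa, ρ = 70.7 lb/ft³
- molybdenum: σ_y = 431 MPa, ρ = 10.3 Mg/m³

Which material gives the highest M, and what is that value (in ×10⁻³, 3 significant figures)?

PEEK, M = 17.1×10⁻³

In SI units:
  tungsten: σ_y = 734.0 MPa, ρ = 19220 kg/m³
  PEEK: σ_y = 105.0 MPa, ρ = 1300 kg/m³
  concrete: σ_y = 35.20 MPa, ρ = 2307 kg/m³
  soda-lime glass: σ_y = 34.50 MPa, ρ = 2515 kg/m³
  nylon: σ_y = 76.40 MPa, ρ = 1133 kg/m³
  molybdenum: σ_y = 431.0 MPa, ρ = 10300 kg/m³
  PEEK: M = 17.1×10⁻³
  nylon: M = 15.9×10⁻³
  molybdenum: M = 5.54×10⁻³
  concrete: M = 4.66×10⁻³
  tungsten: M = 4.23×10⁻³
  soda-lime glass: M = 4.21×10⁻³
Highest index: PEEK.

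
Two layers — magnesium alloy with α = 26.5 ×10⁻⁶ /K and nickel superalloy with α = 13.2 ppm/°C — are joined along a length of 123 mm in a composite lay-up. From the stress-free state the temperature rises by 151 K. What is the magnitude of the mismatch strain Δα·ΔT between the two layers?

2.01×10⁻³

Δα = |26.5 − 13.2|×10⁻⁶/K = 13.3×10⁻⁶/K.
Mismatch strain = Δα·ΔT = 13.3×10⁻⁶ × 151.0 = 2.01×10⁻³.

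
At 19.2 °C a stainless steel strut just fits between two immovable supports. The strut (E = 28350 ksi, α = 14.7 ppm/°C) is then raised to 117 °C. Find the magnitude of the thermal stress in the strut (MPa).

E = 28350 ksi = 195.5 GPa.
ΔT = 97.80 K. Constrained thermal stress σ = E·α·ΔT = 195.5×10³ MPa × 14.7×10⁻⁶ × 97.80 = 281 MPa (compressive).

281 MPa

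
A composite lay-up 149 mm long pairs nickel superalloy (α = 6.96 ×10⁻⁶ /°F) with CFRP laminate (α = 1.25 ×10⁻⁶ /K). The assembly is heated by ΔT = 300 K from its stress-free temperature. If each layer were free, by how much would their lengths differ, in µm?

504 µm

nickel superalloy: α = 6.96×10⁻⁶/°F × 9/5 = 12.5×10⁻⁶/K.
Δα = |12.5 − 1.25|×10⁻⁶/K = 11.3×10⁻⁶/K.
ΔL_mismatch = Δα·L·ΔT = 11.3×10⁻⁶ × 149.0 mm × 300.0 K = 504 µm.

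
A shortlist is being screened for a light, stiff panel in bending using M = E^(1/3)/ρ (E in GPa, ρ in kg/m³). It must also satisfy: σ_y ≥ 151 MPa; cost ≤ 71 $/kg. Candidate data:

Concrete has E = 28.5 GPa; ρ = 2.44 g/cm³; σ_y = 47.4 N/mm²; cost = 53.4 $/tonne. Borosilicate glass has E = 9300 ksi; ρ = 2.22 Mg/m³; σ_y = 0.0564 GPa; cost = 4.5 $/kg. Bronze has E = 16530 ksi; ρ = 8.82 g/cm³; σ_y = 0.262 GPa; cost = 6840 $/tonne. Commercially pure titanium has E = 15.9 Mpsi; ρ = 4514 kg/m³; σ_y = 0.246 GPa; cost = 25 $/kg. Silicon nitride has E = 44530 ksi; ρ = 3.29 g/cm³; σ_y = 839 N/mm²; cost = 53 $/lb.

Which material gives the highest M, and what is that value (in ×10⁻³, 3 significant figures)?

Screen on constraints: σ_y ≥ 151 MPa; cost ≤ 71 $/kg. Survivors: bronze, commercially pure titanium.
Putting every candidate on a common basis:
  bronze: E = 114.0 GPa, ρ = 8820 kg/m³
  commercially pure titanium: E = 109.6 GPa, ρ = 4514 kg/m³
  commercially pure titanium: M = 1.06×10⁻³
  bronze: M = 0.550×10⁻³
Highest index: commercially pure titanium.

commercially pure titanium, M = 1.06×10⁻³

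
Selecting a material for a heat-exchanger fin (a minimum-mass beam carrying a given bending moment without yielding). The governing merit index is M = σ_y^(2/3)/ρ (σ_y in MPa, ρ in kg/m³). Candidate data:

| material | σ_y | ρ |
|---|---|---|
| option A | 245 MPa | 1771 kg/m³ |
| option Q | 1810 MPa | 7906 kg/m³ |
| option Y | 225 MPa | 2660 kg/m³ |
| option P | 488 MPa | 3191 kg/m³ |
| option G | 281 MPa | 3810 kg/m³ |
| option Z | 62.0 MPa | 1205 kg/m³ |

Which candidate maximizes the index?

option A

Per-candidate index values:
  option A: M = 22.1×10⁻³
  option P: M = 19.4×10⁻³
  option Q: M = 18.8×10⁻³
  option Y: M = 13.9×10⁻³
  option Z: M = 13.0×10⁻³
  option G: M = 11.3×10⁻³
The maximum is for option A.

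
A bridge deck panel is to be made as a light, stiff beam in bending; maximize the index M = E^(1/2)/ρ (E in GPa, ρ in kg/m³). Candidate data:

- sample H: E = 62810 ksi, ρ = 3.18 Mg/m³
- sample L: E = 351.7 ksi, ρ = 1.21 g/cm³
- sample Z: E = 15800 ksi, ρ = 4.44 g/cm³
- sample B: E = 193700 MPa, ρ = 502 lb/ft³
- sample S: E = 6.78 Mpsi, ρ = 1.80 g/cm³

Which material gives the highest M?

Putting every candidate on a common basis:
  sample H: E = 433.1 GPa, ρ = 3180 kg/m³
  sample L: E = 2.425 GPa, ρ = 1210 kg/m³
  sample Z: E = 108.9 GPa, ρ = 4440 kg/m³
  sample B: E = 193.7 GPa, ρ = 8041 kg/m³
  sample S: E = 46.75 GPa, ρ = 1800 kg/m³
  sample H: M = 6.54×10⁻³
  sample S: M = 3.80×10⁻³
  sample Z: M = 2.35×10⁻³
  sample B: M = 1.73×10⁻³
  sample L: M = 1.29×10⁻³
Sample H has the largest M.

sample H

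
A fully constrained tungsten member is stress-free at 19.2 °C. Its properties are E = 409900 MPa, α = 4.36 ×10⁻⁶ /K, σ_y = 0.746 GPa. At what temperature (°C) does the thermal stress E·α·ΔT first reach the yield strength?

E = 409900 MPa = 409.9 GPa.
σ_y = 0.746 GPa = 746.0 MPa.
E·α·ΔT = 746.0 MPa ⇒ ΔT = 746.0 / (409.9×10³ × 4.36×10⁻⁶) = 417.4 K.
T = 19.2 + 417.4 = 436.6 °C.

437 °C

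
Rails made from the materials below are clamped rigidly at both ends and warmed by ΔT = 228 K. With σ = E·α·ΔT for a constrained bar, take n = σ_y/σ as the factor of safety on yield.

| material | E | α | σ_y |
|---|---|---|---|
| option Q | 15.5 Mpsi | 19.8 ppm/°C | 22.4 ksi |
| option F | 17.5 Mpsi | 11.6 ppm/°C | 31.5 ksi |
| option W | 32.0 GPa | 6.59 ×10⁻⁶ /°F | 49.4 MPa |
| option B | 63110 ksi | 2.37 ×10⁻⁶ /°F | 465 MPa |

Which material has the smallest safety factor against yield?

option Q

Converting E to GPa, α to ×10⁻⁶/K, σ_y to MPa, then σ and n for each:
  option Q: E = 106.9, α = 19.8, σ_y = 154.4 → σ = 482 MPa, n = 0.320
  option F: E = 120.7, α = 11.6, σ_y = 217.2 → σ = 319 MPa, n = 0.681
  option W: E = 32.00, α = 11.9, σ_y = 49.40 → σ = 86.5 MPa, n = 0.571
  option B: E = 435.1, α = 4.27, σ_y = 465.0 → σ = 423 MPa, n = 1.10
Option Q has the lowest safety factor, n = 0.320.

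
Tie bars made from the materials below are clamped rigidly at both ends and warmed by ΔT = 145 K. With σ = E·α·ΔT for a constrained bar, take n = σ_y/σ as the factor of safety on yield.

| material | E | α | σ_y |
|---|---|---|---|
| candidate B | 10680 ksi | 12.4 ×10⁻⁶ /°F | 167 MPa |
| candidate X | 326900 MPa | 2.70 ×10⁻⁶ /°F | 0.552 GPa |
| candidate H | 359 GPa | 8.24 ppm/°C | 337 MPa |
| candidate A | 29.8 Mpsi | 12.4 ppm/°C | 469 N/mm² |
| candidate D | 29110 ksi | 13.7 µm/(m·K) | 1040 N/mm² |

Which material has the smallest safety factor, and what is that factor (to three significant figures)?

Converting E to GPa, α to ×10⁻⁶/K, σ_y to MPa, then σ and n for each:
  candidate B: E = 73.64, α = 22.3, σ_y = 167.0 → σ = 238 MPa, n = 0.701
  candidate X: E = 326.9, α = 4.86, σ_y = 552.0 → σ = 230 MPa, n = 2.40
  candidate H: E = 359.0, α = 8.24, σ_y = 337.0 → σ = 429 MPa, n = 0.786
  candidate A: E = 205.5, α = 12.4, σ_y = 469.0 → σ = 369 MPa, n = 1.27
  candidate D: E = 200.7, α = 13.7, σ_y = 1040 → σ = 399 MPa, n = 2.61
Candidate B has the lowest safety factor, n = 0.701.

candidate B, n = 0.701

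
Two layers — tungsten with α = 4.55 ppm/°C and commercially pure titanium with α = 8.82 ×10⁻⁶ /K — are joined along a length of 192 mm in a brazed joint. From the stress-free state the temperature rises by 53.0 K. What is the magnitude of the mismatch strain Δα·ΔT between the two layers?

Δα = |4.55 − 8.82|×10⁻⁶/K = 4.27×10⁻⁶/K.
Mismatch strain = Δα·ΔT = 4.27×10⁻⁶ × 53.0 = 2.26×10⁻⁴.

2.26×10⁻⁴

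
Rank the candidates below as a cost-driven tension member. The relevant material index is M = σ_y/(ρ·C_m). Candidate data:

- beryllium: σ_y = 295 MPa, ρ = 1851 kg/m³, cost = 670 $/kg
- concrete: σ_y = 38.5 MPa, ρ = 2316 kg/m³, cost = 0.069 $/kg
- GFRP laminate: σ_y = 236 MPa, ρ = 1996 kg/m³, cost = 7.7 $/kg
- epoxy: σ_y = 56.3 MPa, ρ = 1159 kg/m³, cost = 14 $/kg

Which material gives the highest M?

concrete

Evaluate M for each candidate:
  concrete: M = 241 kN·m per $
  GFRP laminate: M = 15.4 kN·m per $
  epoxy: M = 3.47 kN·m per $
  beryllium: M = 0.238 kN·m per $
Concrete ranks first.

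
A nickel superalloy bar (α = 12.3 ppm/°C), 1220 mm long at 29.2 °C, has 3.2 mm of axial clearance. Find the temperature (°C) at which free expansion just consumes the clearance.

α·L₀·ΔT = 3.2 mm ⇒ ΔT = 3.2 / (12.3×10⁻⁶ × 1220.0) = 213.2 K.
T = 29.2 + 213.2 = 242.4 °C.

242 °C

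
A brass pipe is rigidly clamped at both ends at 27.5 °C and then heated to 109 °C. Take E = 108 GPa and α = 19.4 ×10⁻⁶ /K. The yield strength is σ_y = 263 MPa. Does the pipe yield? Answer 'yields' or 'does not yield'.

does not yield

ΔT = 81.50 K. Constrained thermal stress σ = E·α·ΔT = 108.0×10³ MPa × 19.4×10⁻⁶ × 81.50 = 171 MPa (compressive).
Compare to σ_y = 263 MPa: σ < σ_y, so it does not yield.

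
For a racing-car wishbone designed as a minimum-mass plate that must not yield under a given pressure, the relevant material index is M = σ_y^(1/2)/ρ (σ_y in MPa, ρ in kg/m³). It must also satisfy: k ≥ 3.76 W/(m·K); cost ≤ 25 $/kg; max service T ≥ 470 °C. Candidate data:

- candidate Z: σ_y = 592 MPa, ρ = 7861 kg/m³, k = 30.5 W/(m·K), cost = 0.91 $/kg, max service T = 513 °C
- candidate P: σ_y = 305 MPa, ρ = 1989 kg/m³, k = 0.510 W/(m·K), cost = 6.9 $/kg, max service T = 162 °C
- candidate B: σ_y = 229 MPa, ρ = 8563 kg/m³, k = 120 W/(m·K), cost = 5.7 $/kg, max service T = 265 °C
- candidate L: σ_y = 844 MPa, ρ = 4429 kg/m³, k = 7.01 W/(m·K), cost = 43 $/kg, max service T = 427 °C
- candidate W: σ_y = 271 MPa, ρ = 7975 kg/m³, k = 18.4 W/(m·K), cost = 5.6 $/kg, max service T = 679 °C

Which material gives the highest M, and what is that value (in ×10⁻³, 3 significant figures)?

candidate Z, M = 3.10×10⁻³

Screen on constraints: k ≥ 3.76 W/(m·K); cost ≤ 25 $/kg; max service T ≥ 470 °C. Survivors: candidate Z, candidate W.
Evaluate M for each candidate:
  candidate Z: M = 3.10×10⁻³
  candidate W: M = 2.06×10⁻³
Candidate Z has the largest M.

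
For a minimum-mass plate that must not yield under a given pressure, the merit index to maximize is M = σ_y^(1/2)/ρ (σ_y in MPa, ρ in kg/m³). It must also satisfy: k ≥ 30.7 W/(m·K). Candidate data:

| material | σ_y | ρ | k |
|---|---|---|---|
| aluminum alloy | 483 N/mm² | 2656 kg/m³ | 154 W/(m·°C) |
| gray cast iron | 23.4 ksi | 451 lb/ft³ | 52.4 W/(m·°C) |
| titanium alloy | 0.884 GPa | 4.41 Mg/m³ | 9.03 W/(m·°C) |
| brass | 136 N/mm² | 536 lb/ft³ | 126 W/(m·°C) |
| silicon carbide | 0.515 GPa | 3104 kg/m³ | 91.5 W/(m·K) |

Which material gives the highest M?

Screen on constraints: k ≥ 30.7 W/(m·K). Survivors: aluminum alloy, gray cast iron, brass, silicon carbide.
Putting every candidate on a common basis:
  aluminum alloy: σ_y = 483.0 MPa, ρ = 2656 kg/m³
  gray cast iron: σ_y = 161.3 MPa, ρ = 7224 kg/m³
  brass: σ_y = 136.0 MPa, ρ = 8586 kg/m³
  silicon carbide: σ_y = 515.0 MPa, ρ = 3104 kg/m³
  aluminum alloy: M = 8.27×10⁻³
  silicon carbide: M = 7.31×10⁻³
  gray cast iron: M = 1.76×10⁻³
  brass: M = 1.36×10⁻³
Highest index: aluminum alloy.

aluminum alloy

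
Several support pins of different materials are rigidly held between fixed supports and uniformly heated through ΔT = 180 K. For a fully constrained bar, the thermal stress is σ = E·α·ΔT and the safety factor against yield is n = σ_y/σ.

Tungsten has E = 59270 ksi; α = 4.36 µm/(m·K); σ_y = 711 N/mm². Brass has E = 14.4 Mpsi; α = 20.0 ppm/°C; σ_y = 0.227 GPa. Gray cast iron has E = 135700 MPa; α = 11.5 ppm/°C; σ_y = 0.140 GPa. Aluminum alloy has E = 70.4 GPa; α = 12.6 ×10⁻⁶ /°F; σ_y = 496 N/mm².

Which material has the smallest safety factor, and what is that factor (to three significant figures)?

gray cast iron, n = 0.498

In consistent units (E in GPa, α in ×10⁻⁶/K, σ_y in MPa):
  tungsten: E = 408.7, α = 4.36, σ_y = 711.0 → σ = 321 MPa, n = 2.22
  brass: E = 99.28, α = 20.0, σ_y = 227.0 → σ = 357 MPa, n = 0.635
  gray cast iron: E = 135.7, α = 11.5, σ_y = 140.0 → σ = 281 MPa, n = 0.498
  aluminum alloy: E = 70.40, α = 22.7, σ_y = 496.0 → σ = 287 MPa, n = 1.73
The minimum is gray cast iron at n = 0.498.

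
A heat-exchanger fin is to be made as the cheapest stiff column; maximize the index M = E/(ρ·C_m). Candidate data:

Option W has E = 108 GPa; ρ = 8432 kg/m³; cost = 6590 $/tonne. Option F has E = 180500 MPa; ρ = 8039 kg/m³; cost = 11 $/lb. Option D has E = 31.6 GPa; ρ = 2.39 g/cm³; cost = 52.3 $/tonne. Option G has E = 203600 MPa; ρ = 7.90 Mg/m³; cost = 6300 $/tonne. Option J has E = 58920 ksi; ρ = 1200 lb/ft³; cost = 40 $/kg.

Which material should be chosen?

After converting to SI:
  option W: E = 108.0 GPa, ρ = 8432 kg/m³, cost = 6.590 $/kg
  option F: E = 180.5 GPa, ρ = 8039 kg/m³, cost = 24.25 $/kg
  option D: E = 31.60 GPa, ρ = 2390 kg/m³, cost = 0.05230 $/kg
  option G: E = 203.6 GPa, ρ = 7900 kg/m³, cost = 6.300 $/kg
  option J: E = 406.2 GPa, ρ = 19220 kg/m³, cost = 40.00 $/kg
  option D: M = 253 MN·m per $
  option G: M = 4.09 MN·m per $
  option W: M = 1.94 MN·m per $
  option F: M = 0.926 MN·m per $
  option J: M = 0.528 MN·m per $
Option D has the largest M.

option D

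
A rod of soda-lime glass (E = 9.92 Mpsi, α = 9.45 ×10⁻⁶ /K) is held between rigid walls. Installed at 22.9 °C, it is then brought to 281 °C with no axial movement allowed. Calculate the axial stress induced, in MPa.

E = 9.92 Mpsi = 68.40 GPa.
ΔT = 258.1 K. Constrained thermal stress σ = E·α·ΔT = 68.40×10³ MPa × 9.45×10⁻⁶ × 258.1 = 167 MPa (compressive).

167 MPa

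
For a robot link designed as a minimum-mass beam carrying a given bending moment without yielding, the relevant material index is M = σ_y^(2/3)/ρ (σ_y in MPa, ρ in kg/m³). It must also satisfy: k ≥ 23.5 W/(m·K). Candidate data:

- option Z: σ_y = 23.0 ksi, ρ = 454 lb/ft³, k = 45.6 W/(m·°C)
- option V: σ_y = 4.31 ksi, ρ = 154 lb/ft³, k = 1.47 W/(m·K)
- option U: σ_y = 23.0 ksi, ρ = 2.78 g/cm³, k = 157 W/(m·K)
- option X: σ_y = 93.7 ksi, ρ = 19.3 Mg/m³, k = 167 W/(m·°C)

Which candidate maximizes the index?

option U

Screen on constraints: k ≥ 23.5 W/(m·K). Survivors: option Z, option U, option X.
In SI units:
  option Z: σ_y = 158.6 MPa, ρ = 7272 kg/m³
  option U: σ_y = 158.6 MPa, ρ = 2780 kg/m³
  option X: σ_y = 646.0 MPa, ρ = 19300 kg/m³
  option U: M = 10.5×10⁻³
  option Z: M = 4.03×10⁻³
  option X: M = 3.87×10⁻³
Highest index: option U.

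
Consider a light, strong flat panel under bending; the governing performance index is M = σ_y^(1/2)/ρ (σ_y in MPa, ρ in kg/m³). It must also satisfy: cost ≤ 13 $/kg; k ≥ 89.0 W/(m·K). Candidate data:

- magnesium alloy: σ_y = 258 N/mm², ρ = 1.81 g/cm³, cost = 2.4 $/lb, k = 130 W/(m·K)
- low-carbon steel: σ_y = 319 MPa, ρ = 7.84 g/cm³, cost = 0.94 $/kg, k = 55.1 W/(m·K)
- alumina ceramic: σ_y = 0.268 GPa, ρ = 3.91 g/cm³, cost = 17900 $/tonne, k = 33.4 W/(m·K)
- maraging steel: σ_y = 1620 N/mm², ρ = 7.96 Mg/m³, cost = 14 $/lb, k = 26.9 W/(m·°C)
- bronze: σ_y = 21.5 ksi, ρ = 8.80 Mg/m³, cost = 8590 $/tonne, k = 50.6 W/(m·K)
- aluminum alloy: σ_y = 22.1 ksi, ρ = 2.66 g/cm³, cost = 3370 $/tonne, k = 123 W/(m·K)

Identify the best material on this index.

magnesium alloy

Screen on constraints: cost ≤ 13 $/kg; k ≥ 89.0 W/(m·K). Survivors: magnesium alloy, aluminum alloy.
In SI units:
  magnesium alloy: σ_y = 258.0 MPa, ρ = 1810 kg/m³
  aluminum alloy: σ_y = 152.4 MPa, ρ = 2660 kg/m³
  magnesium alloy: M = 8.87×10⁻³
  aluminum alloy: M = 4.64×10⁻³
Magnesium alloy ranks first.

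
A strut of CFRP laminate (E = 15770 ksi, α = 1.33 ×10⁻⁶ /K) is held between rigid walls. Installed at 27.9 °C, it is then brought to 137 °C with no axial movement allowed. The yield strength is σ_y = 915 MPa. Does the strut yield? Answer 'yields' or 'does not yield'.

does not yield

E = 15770 ksi = 108.7 GPa.
ΔT = 109.1 K. Constrained thermal stress σ = E·α·ΔT = 108.7×10³ MPa × 1.33×10⁻⁶ × 109.1 = 15.8 MPa (compressive).
Compare to σ_y = 915 MPa: σ < σ_y, so it does not yield.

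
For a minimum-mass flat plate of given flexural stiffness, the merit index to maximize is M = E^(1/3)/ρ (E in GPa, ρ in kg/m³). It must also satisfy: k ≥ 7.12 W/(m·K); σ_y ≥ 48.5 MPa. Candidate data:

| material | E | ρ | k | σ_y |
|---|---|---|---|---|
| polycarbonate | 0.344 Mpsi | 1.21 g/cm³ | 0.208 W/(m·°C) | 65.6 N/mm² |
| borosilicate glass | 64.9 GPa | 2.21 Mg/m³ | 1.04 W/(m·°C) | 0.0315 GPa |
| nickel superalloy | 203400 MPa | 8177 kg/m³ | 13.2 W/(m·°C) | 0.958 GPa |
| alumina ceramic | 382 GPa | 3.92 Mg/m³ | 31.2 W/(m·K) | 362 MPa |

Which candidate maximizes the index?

alumina ceramic

Screen on constraints: k ≥ 7.12 W/(m·K); σ_y ≥ 48.5 MPa. Survivors: nickel superalloy, alumina ceramic.
Convert each candidate to consistent units, then evaluate M:
  nickel superalloy: E = 203.4 GPa, ρ = 8177 kg/m³
  alumina ceramic: E = 382.0 GPa, ρ = 3920 kg/m³
  alumina ceramic: M = 1.85×10⁻³
  nickel superalloy: M = 0.719×10⁻³
The maximum is for alumina ceramic.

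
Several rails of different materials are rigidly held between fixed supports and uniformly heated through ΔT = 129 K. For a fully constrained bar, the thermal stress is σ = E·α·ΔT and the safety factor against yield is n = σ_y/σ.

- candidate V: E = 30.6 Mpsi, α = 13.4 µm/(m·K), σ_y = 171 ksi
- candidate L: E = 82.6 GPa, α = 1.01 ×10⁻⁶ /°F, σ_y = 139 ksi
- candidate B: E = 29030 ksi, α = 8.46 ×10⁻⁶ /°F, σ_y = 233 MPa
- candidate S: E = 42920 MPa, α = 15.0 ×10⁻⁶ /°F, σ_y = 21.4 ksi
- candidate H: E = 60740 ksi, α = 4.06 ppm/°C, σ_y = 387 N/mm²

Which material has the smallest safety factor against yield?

In consistent units (E in GPa, α in ×10⁻⁶/K, σ_y in MPa):
  candidate V: E = 211.0, α = 13.4, σ_y = 1179 → σ = 365 MPa, n = 3.23
  candidate L: E = 82.60, α = 1.82, σ_y = 958.4 → σ = 19.4 MPa, n = 49.5
  candidate B: E = 200.2, α = 15.2, σ_y = 233.0 → σ = 393 MPa, n = 0.593
  candidate S: E = 42.92, α = 27.0, σ_y = 147.5 → σ = 149 MPa, n = 0.987
  candidate H: E = 418.8, α = 4.06, σ_y = 387.0 → σ = 219 MPa, n = 1.76
Smallest n: candidate B with n = 0.593.

candidate B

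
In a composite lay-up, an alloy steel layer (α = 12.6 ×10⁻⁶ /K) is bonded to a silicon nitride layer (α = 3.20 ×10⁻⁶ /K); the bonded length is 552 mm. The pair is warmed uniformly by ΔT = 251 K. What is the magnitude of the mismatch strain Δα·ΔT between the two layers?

Δα = |12.6 − 3.20|×10⁻⁶/K = 9.40×10⁻⁶/K.
Mismatch strain = Δα·ΔT = 9.40×10⁻⁶ × 251.0 = 2.36×10⁻³.

2.36×10⁻³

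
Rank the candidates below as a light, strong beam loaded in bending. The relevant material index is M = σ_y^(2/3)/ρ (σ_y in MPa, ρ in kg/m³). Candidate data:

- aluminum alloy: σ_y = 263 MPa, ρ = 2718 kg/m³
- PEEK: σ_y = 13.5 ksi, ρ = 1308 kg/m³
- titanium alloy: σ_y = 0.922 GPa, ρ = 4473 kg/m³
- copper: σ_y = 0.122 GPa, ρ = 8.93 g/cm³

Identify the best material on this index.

titanium alloy

After converting to SI:
  aluminum alloy: σ_y = 263.0 MPa, ρ = 2718 kg/m³
  PEEK: σ_y = 93.08 MPa, ρ = 1308 kg/m³
  titanium alloy: σ_y = 922.0 MPa, ρ = 4473 kg/m³
  copper: σ_y = 122.0 MPa, ρ = 8930 kg/m³
  titanium alloy: M = 21.2×10⁻³
  PEEK: M = 15.7×10⁻³
  aluminum alloy: M = 15.1×10⁻³
  copper: M = 2.75×10⁻³
Titanium alloy has the largest M.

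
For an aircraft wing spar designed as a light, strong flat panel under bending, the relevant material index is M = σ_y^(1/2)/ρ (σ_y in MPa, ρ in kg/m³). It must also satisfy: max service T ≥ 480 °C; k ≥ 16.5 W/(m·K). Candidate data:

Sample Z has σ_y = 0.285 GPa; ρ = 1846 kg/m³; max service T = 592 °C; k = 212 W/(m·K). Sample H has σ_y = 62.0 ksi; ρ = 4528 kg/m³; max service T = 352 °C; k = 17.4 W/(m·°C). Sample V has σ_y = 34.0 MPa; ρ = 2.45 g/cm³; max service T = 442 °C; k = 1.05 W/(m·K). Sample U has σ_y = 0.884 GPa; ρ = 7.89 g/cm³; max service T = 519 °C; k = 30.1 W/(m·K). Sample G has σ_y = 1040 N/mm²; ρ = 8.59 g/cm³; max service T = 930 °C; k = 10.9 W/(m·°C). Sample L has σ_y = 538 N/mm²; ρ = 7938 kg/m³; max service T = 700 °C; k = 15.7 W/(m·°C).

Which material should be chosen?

Screen on constraints: max service T ≥ 480 °C; k ≥ 16.5 W/(m·K). Survivors: sample Z, sample U.
In SI units:
  sample Z: σ_y = 285.0 MPa, ρ = 1846 kg/m³
  sample U: σ_y = 884.0 MPa, ρ = 7890 kg/m³
  sample Z: M = 9.15×10⁻³
  sample U: M = 3.77×10⁻³
Highest index: sample Z.

sample Z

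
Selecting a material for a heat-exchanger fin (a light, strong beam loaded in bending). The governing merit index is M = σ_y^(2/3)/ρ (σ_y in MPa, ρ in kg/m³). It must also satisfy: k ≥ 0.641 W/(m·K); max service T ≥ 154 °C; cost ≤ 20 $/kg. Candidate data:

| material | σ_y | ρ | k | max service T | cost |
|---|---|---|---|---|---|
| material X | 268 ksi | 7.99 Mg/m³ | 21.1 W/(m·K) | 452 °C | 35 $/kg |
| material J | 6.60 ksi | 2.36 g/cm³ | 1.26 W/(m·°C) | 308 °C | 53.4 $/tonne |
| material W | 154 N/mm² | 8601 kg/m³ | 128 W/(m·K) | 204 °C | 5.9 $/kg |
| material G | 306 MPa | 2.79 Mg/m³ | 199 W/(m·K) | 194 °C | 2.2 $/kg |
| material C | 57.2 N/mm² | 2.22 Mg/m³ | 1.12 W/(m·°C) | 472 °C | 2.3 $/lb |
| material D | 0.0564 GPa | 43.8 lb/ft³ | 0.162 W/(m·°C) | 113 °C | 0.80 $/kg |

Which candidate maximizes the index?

Screen on constraints: k ≥ 0.641 W/(m·K); max service T ≥ 154 °C; cost ≤ 20 $/kg. Survivors: material J, material W, material G, material C.
Putting every candidate on a common basis:
  material J: σ_y = 45.51 MPa, ρ = 2360 kg/m³
  material W: σ_y = 154.0 MPa, ρ = 8601 kg/m³
  material G: σ_y = 306.0 MPa, ρ = 2790 kg/m³
  material C: σ_y = 57.20 MPa, ρ = 2220 kg/m³
  material G: M = 16.3×10⁻³
  material C: M = 6.69×10⁻³
  material J: M = 5.40×10⁻³
  material W: M = 3.34×10⁻³
Material G ranks first.

material G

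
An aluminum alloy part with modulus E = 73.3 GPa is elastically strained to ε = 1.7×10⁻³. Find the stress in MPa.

σ = E·ε = 73300 MPa × 1.7×10⁻³ = 125 MPa.

125 MPa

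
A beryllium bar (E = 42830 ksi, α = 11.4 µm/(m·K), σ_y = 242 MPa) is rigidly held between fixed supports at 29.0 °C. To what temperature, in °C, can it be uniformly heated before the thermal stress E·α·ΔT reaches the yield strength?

E = 42830 ksi = 295.3 GPa.
E·α·ΔT = 242.0 MPa ⇒ ΔT = 242.0 / (295.3×10³ × 11.4×10⁻⁶) = 71.89 K.
T = 29.0 + 71.89 = 100.9 °C.

101 °C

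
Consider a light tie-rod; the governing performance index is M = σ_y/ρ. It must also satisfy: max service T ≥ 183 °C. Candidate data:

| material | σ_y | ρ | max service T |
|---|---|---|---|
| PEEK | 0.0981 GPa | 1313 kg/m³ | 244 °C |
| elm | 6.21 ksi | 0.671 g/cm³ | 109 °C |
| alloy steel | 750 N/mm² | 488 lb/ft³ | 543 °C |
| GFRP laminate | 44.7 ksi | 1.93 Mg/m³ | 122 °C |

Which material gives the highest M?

Screen on constraints: max service T ≥ 183 °C. Survivors: PEEK, alloy steel.
After converting to SI:
  PEEK: σ_y = 98.10 MPa, ρ = 1313 kg/m³
  alloy steel: σ_y = 750.0 MPa, ρ = 7817 kg/m³
  alloy steel: M = 95.9 kN·m/kg
  PEEK: M = 74.7 kN·m/kg
Alloy steel ranks first.

alloy steel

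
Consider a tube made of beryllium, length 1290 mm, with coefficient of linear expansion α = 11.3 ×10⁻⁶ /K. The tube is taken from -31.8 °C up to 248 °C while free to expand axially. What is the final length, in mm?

ΔT = 248 − (-31.8) = 279.8 K.
ΔL = α·L₀·ΔT = 11.3×10⁻⁶ × 1290 mm × 279.8 K = 4.08 mm.
L = L₀ + ΔL = 1290 + 4.08 = 1294.1 mm.

1294.1 mm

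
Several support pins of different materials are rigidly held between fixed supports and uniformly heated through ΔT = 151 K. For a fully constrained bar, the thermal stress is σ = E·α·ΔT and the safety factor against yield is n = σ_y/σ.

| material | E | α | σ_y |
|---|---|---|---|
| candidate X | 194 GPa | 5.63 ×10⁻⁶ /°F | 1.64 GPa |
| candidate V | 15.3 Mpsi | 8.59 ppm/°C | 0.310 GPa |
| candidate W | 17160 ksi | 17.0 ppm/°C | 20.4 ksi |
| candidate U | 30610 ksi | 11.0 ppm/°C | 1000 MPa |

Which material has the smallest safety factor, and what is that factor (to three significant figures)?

candidate W, n = 0.463

Converting E to GPa, α to ×10⁻⁶/K, σ_y to MPa, then σ and n for each:
  candidate X: E = 194.0, α = 10.1, σ_y = 1640 → σ = 297 MPa, n = 5.52
  candidate V: E = 105.5, α = 8.59, σ_y = 310.0 → σ = 137 MPa, n = 2.27
  candidate W: E = 118.3, α = 17.0, σ_y = 140.7 → σ = 304 MPa, n = 0.463
  candidate U: E = 211.0, α = 11.0, σ_y = 1000 → σ = 351 MPa, n = 2.85
Candidate W has the lowest safety factor, n = 0.463.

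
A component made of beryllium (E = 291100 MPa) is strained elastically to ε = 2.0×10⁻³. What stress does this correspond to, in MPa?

E = 291100 MPa = 291.1 GPa.
σ = E·ε = 291100 MPa × 2.0×10⁻³ = 582 MPa.

582 MPa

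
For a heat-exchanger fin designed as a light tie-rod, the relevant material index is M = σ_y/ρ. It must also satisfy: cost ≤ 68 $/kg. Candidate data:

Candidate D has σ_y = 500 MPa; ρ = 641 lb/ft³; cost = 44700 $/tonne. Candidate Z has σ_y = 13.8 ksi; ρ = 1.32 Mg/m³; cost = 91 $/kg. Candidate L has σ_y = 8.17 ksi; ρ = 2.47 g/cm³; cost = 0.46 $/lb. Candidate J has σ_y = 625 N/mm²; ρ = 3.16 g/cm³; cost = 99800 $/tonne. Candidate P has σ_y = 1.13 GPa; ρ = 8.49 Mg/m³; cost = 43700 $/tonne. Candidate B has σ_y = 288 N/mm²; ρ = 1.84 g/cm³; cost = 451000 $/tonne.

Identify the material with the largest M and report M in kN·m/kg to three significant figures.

candidate P, M = 133 kN·m/kg

Screen on constraints: cost ≤ 68 $/kg. Survivors: candidate D, candidate L, candidate P.
Normalizing units and computing the index:
  candidate D: σ_y = 500.0 MPa, ρ = 10270 kg/m³
  candidate L: σ_y = 56.33 MPa, ρ = 2470 kg/m³
  candidate P: σ_y = 1130 MPa, ρ = 8490 kg/m³
  candidate P: M = 133 kN·m/kg
  candidate D: M = 48.7 kN·m/kg
  candidate L: M = 22.8 kN·m/kg
Highest index: candidate P.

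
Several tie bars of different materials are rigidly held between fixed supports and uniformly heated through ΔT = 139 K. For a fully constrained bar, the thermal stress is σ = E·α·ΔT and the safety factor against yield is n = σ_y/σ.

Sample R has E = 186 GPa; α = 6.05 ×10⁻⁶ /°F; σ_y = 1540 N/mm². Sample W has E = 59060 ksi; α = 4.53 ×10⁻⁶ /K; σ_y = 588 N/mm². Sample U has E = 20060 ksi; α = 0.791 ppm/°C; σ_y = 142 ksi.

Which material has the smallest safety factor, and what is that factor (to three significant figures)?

sample W, n = 2.29

Converting E to GPa, α to ×10⁻⁶/K, σ_y to MPa, then σ and n for each:
  sample R: E = 186.0, α = 10.9, σ_y = 1540 → σ = 282 MPa, n = 5.47
  sample W: E = 407.2, α = 4.53, σ_y = 588.0 → σ = 256 MPa, n = 2.29
  sample U: E = 138.3, α = 0.791, σ_y = 979.1 → σ = 15.2 MPa, n = 64.4
Smallest n: sample W with n = 2.29.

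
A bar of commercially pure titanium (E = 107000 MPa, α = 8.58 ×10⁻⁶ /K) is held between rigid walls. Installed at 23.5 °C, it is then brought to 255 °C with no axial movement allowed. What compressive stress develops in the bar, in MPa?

213 MPa

E = 107000 MPa = 107.0 GPa.
ΔT = 231.5 K. Constrained thermal stress σ = E·α·ΔT = 107.0×10³ MPa × 8.58×10⁻⁶ × 231.5 = 213 MPa (compressive).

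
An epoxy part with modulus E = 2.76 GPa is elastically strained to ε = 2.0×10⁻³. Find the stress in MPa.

σ = E·ε = 2760 MPa × 2.0×10⁻³ = 5.52 MPa.

5.52 MPa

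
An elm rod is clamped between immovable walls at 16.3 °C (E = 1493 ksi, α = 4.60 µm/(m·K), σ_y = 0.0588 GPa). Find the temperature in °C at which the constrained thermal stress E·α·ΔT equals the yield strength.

E = 1493 ksi = 10.29 GPa.
σ_y = 0.0588 GPa = 58.80 MPa.
E·α·ΔT = 58.80 MPa ⇒ ΔT = 58.80 / (10.29×10³ × 4.60×10⁻⁶) = 1242 K.
T = 16.3 + 1242 = 1258 °C.

1260 °C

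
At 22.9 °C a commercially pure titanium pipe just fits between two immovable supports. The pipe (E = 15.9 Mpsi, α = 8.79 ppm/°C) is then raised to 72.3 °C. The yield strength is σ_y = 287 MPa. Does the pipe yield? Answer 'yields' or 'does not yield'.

does not yield

E = 15.9 Mpsi = 109.6 GPa.
ΔT = 49.40 K. Constrained thermal stress σ = E·α·ΔT = 109.6×10³ MPa × 8.79×10⁻⁶ × 49.40 = 47.6 MPa (compressive).
Compare to σ_y = 287 MPa: σ < σ_y, so it does not yield.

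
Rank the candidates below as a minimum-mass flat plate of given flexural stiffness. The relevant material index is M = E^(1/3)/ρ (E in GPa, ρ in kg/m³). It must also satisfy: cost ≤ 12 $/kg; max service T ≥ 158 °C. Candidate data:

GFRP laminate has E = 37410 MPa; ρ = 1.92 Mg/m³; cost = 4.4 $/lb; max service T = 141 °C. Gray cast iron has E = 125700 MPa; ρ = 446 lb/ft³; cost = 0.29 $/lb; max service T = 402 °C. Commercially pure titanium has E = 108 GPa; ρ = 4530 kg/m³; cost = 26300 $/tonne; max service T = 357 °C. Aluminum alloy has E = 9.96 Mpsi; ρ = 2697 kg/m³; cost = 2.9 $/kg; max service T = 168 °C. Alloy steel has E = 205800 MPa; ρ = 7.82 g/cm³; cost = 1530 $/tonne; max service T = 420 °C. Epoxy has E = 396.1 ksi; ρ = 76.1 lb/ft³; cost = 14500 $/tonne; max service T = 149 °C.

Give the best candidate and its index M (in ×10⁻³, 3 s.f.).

aluminum alloy, M = 1.52×10⁻³

Screen on constraints: cost ≤ 12 $/kg; max service T ≥ 158 °C. Survivors: gray cast iron, aluminum alloy, alloy steel.
Normalizing units and computing the index:
  gray cast iron: E = 125.7 GPa, ρ = 7144 kg/m³
  aluminum alloy: E = 68.67 GPa, ρ = 2697 kg/m³
  alloy steel: E = 205.8 GPa, ρ = 7820 kg/m³
  aluminum alloy: M = 1.52×10⁻³
  alloy steel: M = 0.755×10⁻³
  gray cast iron: M = 0.701×10⁻³
Highest index: aluminum alloy.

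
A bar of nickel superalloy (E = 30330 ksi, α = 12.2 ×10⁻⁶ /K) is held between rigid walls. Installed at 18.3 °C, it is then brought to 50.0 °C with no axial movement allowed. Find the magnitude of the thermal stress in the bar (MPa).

E = 30330 ksi = 209.1 GPa.
ΔT = 31.70 K. Constrained thermal stress σ = E·α·ΔT = 209.1×10³ MPa × 12.2×10⁻⁶ × 31.70 = 80.9 MPa (compressive).

80.9 MPa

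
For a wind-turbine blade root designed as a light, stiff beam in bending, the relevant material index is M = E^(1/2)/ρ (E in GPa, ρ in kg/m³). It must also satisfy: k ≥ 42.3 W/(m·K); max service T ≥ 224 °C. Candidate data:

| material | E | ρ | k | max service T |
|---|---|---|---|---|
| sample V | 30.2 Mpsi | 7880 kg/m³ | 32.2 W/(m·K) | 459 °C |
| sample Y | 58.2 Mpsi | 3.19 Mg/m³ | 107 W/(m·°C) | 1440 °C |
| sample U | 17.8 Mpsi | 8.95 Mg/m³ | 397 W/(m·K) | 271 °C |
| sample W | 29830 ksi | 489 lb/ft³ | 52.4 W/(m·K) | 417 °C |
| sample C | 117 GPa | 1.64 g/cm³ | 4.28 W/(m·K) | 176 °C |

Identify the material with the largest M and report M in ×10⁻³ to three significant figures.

sample Y, M = 6.28×10⁻³

Screen on constraints: k ≥ 42.3 W/(m·K); max service T ≥ 224 °C. Survivors: sample Y, sample U, sample W.
Convert each candidate to consistent units, then evaluate M:
  sample Y: E = 401.3 GPa, ρ = 3190 kg/m³
  sample U: E = 122.7 GPa, ρ = 8950 kg/m³
  sample W: E = 205.7 GPa, ρ = 7833 kg/m³
  sample Y: M = 6.28×10⁻³
  sample W: M = 1.83×10⁻³
  sample U: M = 1.24×10⁻³
Sample Y has the largest M.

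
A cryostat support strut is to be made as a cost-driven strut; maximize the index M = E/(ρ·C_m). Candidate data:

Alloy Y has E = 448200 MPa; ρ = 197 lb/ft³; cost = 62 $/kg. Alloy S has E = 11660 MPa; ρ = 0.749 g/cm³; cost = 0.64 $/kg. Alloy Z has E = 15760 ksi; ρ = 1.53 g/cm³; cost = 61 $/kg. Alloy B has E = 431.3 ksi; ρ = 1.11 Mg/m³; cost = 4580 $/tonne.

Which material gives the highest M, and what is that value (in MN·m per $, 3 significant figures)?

alloy S, M = 24.3 MN·m per $

After converting to SI:
  alloy Y: E = 448.2 GPa, ρ = 3156 kg/m³, cost = 62.00 $/kg
  alloy S: E = 11.66 GPa, ρ = 749.0 kg/m³, cost = 0.6400 $/kg
  alloy Z: E = 108.7 GPa, ρ = 1530 kg/m³, cost = 61.00 $/kg
  alloy B: E = 2.974 GPa, ρ = 1110 kg/m³, cost = 4.580 $/kg
  alloy S: M = 24.3 MN·m per $
  alloy Y: M = 2.29 MN·m per $
  alloy Z: M = 1.16 MN·m per $
  alloy B: M = 0.585 MN·m per $
Alloy S has the largest M.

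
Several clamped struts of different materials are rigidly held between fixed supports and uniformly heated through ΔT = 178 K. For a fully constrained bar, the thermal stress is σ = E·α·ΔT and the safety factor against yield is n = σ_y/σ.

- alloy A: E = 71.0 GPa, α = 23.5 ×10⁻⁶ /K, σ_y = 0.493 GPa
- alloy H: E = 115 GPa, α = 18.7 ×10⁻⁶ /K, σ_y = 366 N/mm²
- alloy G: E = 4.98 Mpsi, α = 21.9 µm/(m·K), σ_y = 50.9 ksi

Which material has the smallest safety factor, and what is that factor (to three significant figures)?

alloy H, n = 0.956

With everything in SI (GPa, ×10⁻⁶/K, MPa):
  alloy A: E = 71.00, α = 23.5, σ_y = 493.0 → σ = 297 MPa, n = 1.66
  alloy H: E = 115.0, α = 18.7, σ_y = 366.0 → σ = 383 MPa, n = 0.956
  alloy G: E = 34.34, α = 21.9, σ_y = 350.9 → σ = 134 MPa, n = 2.62
The minimum is alloy H at n = 0.956.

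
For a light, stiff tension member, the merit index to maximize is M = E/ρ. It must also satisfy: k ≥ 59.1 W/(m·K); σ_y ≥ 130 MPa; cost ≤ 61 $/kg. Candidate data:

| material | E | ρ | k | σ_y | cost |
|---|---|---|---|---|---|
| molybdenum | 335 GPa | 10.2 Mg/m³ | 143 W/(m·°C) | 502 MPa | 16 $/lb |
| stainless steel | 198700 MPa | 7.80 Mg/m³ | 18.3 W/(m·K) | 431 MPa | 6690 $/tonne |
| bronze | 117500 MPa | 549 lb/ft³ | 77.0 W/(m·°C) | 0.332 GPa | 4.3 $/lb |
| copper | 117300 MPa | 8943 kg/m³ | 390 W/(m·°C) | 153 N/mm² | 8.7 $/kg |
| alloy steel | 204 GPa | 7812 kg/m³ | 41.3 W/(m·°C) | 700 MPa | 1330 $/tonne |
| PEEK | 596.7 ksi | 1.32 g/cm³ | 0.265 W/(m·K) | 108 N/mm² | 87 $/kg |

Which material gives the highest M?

molybdenum

Screen on constraints: k ≥ 59.1 W/(m·K); σ_y ≥ 130 MPa; cost ≤ 61 $/kg. Survivors: molybdenum, bronze, copper.
Convert each candidate to consistent units, then evaluate M:
  molybdenum: E = 335.0 GPa, ρ = 10200 kg/m³
  bronze: E = 117.5 GPa, ρ = 8794 kg/m³
  copper: E = 117.3 GPa, ρ = 8943 kg/m³
  molybdenum: M = 32.8 MN·m/kg
  bronze: M = 13.4 MN·m/kg
  copper: M = 13.1 MN·m/kg
Molybdenum has the largest M.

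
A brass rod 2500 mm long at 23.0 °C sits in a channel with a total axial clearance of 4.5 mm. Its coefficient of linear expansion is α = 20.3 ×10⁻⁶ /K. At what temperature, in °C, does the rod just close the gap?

112 °C

α·L₀·ΔT = 4.5 mm ⇒ ΔT = 4.5 / (20.3×10⁻⁶ × 2500.0) = 88.67 K.
T = 23.0 + 88.67 = 111.7 °C.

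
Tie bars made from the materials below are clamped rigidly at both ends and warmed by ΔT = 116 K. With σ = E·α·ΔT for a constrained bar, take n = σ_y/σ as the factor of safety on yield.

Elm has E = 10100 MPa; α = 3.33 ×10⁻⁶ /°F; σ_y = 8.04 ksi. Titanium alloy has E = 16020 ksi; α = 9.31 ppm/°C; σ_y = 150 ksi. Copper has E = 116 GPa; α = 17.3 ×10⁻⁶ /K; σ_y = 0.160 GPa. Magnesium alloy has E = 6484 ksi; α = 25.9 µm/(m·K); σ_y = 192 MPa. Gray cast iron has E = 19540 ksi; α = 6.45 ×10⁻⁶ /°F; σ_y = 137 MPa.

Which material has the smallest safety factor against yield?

With everything in SI (GPa, ×10⁻⁶/K, MPa):
  elm: E = 10.10, α = 5.99, σ_y = 55.43 → σ = 7.02 MPa, n = 7.89
  titanium alloy: E = 110.5, α = 9.31, σ_y = 1034 → σ = 119 MPa, n = 8.67
  copper: E = 116.0, α = 17.3, σ_y = 160.0 → σ = 233 MPa, n = 0.687
  magnesium alloy: E = 44.71, α = 25.9, σ_y = 192.0 → σ = 134 MPa, n = 1.43
  gray cast iron: E = 134.7, α = 11.6, σ_y = 137.0 → σ = 181 MPa, n = 0.755
Smallest n: copper with n = 0.687.

copper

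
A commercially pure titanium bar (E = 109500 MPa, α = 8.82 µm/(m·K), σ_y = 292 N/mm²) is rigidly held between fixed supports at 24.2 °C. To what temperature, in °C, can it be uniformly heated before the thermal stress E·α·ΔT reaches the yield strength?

E = 109500 MPa = 109.5 GPa.
σ_y = 292 N/mm² = 292.0 MPa.
E·α·ΔT = 292.0 MPa ⇒ ΔT = 292.0 / (109.5×10³ × 8.82×10⁻⁶) = 302.3 K.
T = 24.2 + 302.3 = 326.5 °C.

327 °C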